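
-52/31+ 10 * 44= 13588/31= 438.32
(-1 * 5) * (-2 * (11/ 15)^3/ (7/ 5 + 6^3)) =2662/ 146745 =0.02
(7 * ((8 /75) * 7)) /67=392 /5025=0.08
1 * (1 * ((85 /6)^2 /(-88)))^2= 5.20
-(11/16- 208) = 3317/16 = 207.31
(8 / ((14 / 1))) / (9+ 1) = 2 / 35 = 0.06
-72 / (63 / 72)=-576 / 7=-82.29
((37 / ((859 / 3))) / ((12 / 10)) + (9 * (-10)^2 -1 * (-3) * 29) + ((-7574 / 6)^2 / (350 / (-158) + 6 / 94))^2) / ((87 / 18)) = 2435702733668966160847363 / 21458583114984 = 113507155650.37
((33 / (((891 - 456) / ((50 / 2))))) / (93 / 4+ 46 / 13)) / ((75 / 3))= 572 / 201985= 0.00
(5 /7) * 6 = 30 /7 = 4.29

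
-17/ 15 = -1.13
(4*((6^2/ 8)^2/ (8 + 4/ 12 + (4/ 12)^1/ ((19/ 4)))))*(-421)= -1943757/ 479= -4057.95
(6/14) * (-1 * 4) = -12/7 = -1.71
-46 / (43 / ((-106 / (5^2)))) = 4876 / 1075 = 4.54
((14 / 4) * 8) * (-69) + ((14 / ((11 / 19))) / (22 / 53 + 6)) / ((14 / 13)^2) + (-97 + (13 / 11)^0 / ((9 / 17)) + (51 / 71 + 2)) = -67623468383 / 33458040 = -2021.14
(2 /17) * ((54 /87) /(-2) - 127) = -7384 /493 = -14.98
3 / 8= 0.38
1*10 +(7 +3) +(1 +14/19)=413/19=21.74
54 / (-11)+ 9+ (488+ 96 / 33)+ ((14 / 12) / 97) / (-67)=19302023 / 38994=495.00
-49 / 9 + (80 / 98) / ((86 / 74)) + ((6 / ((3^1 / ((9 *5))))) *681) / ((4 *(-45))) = -345.24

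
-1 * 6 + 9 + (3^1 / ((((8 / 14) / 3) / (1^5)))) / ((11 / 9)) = 699 / 44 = 15.89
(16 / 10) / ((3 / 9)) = 24 / 5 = 4.80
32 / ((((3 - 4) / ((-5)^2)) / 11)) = -8800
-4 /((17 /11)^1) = -2.59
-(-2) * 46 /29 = 92 /29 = 3.17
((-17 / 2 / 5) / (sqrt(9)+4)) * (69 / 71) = -1173 / 4970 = -0.24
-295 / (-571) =295 / 571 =0.52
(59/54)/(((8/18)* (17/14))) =413/204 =2.02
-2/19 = -0.11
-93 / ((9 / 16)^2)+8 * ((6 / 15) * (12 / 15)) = -196672 / 675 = -291.37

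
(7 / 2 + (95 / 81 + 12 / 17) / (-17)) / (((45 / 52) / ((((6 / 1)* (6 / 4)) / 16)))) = 2062957 / 936360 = 2.20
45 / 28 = 1.61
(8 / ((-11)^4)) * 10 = 0.01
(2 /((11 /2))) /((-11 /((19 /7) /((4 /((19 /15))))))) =-361 /12705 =-0.03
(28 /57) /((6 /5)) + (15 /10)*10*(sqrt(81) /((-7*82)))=17095 /98154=0.17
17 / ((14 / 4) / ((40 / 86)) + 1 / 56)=595 / 264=2.25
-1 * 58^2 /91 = -36.97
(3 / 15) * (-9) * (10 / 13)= -18 / 13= -1.38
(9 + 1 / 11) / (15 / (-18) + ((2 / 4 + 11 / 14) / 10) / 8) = -168000 / 15103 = -11.12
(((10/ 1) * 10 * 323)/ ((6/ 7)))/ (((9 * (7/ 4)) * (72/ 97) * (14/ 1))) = 783275/ 3402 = 230.24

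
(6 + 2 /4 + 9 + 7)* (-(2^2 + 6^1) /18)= -25 /2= -12.50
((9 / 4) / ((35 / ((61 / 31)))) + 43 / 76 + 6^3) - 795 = -578.31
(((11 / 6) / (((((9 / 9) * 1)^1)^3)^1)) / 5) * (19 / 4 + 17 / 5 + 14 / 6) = 6919 / 1800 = 3.84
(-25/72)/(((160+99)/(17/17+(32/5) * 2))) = -115/6216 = -0.02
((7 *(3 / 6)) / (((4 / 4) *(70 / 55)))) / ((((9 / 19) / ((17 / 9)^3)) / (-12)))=-469.51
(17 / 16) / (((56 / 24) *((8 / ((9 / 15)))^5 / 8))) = 12393 / 1433600000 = 0.00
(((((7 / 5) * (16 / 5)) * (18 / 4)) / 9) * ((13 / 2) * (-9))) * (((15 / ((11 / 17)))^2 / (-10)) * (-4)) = -17041752 / 605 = -28168.19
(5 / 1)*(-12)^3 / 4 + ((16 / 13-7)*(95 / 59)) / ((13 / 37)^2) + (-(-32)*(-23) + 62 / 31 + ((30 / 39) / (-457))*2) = -2969.25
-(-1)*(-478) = -478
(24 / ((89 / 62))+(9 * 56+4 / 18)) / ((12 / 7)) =1460459 / 4806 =303.88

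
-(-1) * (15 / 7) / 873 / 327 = 5 / 666099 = 0.00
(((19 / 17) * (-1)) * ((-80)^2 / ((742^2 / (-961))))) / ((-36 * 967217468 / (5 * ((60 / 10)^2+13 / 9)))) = -3076641500 / 45829582347346119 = -0.00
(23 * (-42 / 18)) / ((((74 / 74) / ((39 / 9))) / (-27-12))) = 9069.67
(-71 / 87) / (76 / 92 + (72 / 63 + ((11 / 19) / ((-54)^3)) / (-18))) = -205196692176 / 495067812143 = -0.41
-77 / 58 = -1.33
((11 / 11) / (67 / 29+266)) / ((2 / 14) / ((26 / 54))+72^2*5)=2639 / 18353410407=0.00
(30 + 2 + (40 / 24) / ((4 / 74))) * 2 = 377 / 3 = 125.67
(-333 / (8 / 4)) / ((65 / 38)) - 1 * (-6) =-5937 / 65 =-91.34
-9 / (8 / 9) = -81 / 8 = -10.12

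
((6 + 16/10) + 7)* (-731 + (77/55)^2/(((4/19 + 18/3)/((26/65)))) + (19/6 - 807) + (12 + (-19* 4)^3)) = -6431281.12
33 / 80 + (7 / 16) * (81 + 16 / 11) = 8027 / 220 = 36.49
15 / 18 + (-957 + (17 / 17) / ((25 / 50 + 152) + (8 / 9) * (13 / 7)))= -111428995 / 116538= -956.16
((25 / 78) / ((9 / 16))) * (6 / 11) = 400 / 1287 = 0.31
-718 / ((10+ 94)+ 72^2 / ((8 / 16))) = -359 / 5236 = -0.07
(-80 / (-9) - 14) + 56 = 50.89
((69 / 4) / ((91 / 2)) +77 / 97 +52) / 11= 938715 / 194194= 4.83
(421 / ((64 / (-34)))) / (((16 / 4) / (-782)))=2798387 / 64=43724.80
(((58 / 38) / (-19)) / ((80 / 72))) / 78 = -87 / 93860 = -0.00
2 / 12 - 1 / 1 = -5 / 6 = -0.83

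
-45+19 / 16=-701 / 16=-43.81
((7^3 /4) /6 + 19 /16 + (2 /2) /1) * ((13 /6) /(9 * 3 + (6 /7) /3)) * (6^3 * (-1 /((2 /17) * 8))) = -3671031 /12224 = -300.31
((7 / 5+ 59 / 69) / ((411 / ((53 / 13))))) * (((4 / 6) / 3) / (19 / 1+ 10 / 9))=82468 / 333643635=0.00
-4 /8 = -1 /2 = -0.50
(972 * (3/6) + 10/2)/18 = 491/18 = 27.28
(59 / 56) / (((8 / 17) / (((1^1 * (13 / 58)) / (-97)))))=-13039 / 2520448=-0.01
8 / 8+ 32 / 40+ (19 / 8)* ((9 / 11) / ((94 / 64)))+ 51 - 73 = -48797 / 2585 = -18.88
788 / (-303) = -788 / 303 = -2.60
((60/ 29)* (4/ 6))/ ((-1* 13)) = -40/ 377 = -0.11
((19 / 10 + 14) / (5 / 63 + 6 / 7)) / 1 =10017 / 590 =16.98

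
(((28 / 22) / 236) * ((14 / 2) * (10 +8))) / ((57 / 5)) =735 / 12331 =0.06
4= 4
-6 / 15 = -2 / 5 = -0.40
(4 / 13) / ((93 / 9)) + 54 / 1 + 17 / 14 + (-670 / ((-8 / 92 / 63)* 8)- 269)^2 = 658825171717733 / 180544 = 3649111417.26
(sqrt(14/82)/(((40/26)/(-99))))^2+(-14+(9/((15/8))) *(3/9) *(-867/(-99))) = 707.00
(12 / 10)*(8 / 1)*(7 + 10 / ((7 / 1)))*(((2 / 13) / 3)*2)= 3776 / 455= 8.30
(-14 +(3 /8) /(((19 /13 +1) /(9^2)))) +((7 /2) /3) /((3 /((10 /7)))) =-2545 /2304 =-1.10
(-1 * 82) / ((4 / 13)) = -533 / 2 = -266.50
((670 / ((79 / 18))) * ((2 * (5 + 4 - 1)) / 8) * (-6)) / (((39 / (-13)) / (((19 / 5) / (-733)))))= -183312 / 57907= -3.17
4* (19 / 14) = 38 / 7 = 5.43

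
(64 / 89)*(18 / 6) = 192 / 89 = 2.16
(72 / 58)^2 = 1296 / 841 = 1.54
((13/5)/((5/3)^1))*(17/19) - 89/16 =-31667/7600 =-4.17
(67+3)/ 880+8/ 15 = 809/ 1320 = 0.61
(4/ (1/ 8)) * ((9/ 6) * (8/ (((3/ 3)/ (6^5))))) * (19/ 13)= 4364130.46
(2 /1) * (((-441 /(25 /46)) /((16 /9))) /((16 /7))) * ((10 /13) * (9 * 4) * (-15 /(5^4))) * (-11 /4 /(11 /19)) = -327811617 /260000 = -1260.81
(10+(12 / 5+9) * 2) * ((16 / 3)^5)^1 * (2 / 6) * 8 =1375731712 / 3645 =377429.82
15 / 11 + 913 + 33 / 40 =402683 / 440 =915.19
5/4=1.25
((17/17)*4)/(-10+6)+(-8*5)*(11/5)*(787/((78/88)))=-3047303/39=-78135.97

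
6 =6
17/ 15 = 1.13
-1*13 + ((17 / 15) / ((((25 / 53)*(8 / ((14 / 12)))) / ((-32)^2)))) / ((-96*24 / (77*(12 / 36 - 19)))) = 6404071 / 30375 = 210.83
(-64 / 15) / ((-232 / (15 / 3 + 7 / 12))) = 134 / 1305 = 0.10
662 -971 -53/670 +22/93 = -19243979/62310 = -308.84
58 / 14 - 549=-3814 / 7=-544.86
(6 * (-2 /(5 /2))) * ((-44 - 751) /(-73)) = -3816 /73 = -52.27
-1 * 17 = -17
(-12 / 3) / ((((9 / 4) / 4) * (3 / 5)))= -320 / 27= -11.85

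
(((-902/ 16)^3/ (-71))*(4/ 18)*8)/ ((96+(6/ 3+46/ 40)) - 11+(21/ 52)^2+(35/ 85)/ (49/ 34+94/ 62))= 80538193154705/ 1587933684786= 50.72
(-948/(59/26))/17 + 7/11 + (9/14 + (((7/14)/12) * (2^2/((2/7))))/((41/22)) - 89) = -1063763725/9499413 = -111.98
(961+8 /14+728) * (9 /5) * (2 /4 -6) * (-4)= 2341746 /35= 66907.03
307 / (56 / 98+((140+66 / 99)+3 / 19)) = 122493 / 56417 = 2.17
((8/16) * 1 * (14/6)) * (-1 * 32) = -112/3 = -37.33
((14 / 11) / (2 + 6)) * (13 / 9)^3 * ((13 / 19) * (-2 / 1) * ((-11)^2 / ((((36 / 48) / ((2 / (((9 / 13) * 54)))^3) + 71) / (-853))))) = 1177538670022 / 86411776617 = 13.63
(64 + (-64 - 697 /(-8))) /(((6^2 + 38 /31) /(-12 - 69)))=-1750167 /9232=-189.58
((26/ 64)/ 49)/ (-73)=-13/ 114464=-0.00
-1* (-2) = 2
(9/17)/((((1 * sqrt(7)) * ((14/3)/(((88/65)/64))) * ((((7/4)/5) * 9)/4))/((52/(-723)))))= -44 * sqrt(7)/1405271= -0.00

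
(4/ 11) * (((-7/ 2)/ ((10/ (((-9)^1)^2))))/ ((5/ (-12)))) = 6804/ 275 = 24.74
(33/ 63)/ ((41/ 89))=979/ 861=1.14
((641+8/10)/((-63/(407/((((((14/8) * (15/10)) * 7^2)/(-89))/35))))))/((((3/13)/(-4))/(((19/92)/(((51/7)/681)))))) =-52139508199064/1551879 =-33597663.35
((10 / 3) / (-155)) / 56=-0.00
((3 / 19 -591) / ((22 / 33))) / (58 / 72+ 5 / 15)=-606204 / 779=-778.18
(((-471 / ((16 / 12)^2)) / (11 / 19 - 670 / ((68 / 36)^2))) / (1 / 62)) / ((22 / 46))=16596036837 / 90459688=183.46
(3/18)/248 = 1/1488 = 0.00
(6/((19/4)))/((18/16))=64/57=1.12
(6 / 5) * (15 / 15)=6 / 5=1.20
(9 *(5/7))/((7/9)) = 405/49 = 8.27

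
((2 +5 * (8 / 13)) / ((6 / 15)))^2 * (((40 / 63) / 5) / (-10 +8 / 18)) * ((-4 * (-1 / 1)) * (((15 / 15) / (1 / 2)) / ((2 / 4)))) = -1742400 / 50869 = -34.25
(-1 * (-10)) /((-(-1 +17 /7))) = -7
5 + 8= 13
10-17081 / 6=-17021 / 6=-2836.83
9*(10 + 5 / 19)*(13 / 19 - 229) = -7613190 / 361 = -21089.17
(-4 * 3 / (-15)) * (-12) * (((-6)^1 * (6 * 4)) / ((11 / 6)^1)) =41472 / 55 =754.04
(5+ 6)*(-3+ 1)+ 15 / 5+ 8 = -11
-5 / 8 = -0.62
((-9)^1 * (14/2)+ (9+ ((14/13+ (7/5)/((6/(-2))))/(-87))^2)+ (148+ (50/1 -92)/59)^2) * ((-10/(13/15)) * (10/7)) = -433605605406175820/1215603327393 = -356699.92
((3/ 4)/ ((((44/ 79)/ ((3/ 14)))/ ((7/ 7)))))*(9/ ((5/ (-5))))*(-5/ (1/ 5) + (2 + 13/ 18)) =57.86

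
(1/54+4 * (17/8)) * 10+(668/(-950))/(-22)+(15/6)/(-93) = 745129433/8746650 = 85.19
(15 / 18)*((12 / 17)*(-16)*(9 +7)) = -2560 / 17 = -150.59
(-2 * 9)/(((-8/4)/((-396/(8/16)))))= -7128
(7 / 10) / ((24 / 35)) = 49 / 48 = 1.02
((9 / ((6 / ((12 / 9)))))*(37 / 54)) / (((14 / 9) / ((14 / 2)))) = 37 / 6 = 6.17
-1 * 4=-4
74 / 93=0.80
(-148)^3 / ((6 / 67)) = -108600032 / 3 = -36200010.67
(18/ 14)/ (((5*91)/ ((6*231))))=1782/ 455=3.92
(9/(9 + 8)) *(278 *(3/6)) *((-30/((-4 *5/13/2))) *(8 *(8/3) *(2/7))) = 2081664/119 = 17492.97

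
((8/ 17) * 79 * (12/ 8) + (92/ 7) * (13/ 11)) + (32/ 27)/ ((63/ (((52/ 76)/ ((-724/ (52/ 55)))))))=389960223344/ 5469505965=71.30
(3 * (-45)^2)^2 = 36905625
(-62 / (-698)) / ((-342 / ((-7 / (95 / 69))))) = 4991 / 3779670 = 0.00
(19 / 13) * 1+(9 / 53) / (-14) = 13981 / 9646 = 1.45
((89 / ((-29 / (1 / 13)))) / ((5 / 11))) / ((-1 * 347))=979 / 654095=0.00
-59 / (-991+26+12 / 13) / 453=0.00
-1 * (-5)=5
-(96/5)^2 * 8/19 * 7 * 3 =-1548288/475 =-3259.55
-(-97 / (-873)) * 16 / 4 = -4 / 9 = -0.44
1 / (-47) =-1 / 47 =-0.02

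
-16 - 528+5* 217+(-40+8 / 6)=1507 / 3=502.33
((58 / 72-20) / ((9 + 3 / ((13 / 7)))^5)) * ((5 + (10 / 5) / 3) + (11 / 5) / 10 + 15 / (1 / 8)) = -210638603123 / 11750635526400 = -0.02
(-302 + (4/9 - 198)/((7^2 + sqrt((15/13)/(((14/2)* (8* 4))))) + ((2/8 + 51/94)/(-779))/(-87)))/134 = -6512979158780958243271/2851792981186177597467 + 4008929134324324* sqrt(2730)/4752988301976962662445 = -2.28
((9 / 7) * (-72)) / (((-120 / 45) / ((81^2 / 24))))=9490.02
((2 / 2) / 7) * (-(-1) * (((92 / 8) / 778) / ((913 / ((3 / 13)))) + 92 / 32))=106192081 / 258554296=0.41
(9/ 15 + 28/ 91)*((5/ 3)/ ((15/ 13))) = 59/ 45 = 1.31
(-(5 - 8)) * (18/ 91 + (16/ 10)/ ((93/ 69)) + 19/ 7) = 173457/ 14105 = 12.30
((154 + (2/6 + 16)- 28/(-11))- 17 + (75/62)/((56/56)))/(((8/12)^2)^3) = 78100929/43648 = 1789.34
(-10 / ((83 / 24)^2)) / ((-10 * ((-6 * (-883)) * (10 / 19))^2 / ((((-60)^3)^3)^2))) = 5866103097167708160000000000000000 / 5371277521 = 1092124373435015472178579.00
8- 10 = -2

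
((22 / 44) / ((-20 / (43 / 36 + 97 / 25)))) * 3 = -4567 / 12000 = -0.38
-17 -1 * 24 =-41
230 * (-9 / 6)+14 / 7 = -343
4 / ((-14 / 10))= -20 / 7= -2.86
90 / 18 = 5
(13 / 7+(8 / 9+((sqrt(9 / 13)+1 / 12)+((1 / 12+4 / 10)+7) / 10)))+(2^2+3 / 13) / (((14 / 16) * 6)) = 3 * sqrt(13) / 13+718027 / 163800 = 5.22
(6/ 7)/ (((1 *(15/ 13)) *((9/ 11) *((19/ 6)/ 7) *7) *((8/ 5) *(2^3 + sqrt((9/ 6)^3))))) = 4576/ 193515 - 143 *sqrt(6)/ 64505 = 0.02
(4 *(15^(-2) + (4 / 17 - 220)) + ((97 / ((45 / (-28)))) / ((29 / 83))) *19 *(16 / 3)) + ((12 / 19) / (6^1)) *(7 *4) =-116215430276 / 6322725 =-18380.59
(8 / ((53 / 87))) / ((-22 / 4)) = -1392 / 583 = -2.39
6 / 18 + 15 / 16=61 / 48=1.27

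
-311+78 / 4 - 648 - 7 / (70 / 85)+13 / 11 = -10415 / 11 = -946.82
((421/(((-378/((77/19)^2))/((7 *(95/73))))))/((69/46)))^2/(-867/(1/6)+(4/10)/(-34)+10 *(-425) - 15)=-13239940297247125/10156750927328664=-1.30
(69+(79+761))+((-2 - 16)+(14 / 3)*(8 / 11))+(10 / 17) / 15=894.43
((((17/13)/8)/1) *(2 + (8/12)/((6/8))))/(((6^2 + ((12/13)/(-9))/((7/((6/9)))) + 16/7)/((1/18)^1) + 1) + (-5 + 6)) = 1547/2263608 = 0.00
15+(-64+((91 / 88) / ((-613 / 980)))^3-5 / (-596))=-19555538684293861 / 365456536853144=-53.51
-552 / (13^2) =-552 / 169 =-3.27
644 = 644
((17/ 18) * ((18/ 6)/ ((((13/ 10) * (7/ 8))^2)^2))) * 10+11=5744573713/ 205724883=27.92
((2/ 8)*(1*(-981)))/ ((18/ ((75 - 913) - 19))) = 93413/ 8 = 11676.62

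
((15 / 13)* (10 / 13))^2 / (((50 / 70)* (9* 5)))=700 / 28561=0.02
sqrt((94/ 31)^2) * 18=1692/ 31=54.58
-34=-34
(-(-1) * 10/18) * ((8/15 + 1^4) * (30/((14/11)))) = 1265/63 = 20.08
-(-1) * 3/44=3/44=0.07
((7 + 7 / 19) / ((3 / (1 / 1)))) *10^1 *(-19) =-1400 / 3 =-466.67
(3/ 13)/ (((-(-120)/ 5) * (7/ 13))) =1/ 56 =0.02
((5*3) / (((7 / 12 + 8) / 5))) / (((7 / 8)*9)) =800 / 721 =1.11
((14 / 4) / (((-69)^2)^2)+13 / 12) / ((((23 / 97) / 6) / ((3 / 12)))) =9527747885 / 1390250088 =6.85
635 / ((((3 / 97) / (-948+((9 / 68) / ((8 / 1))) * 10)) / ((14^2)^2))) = -12709188125515 / 17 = -747599301500.88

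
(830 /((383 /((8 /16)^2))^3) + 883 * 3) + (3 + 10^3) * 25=49842772326431 /1797820384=27724.00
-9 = -9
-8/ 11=-0.73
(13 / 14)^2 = 169 / 196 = 0.86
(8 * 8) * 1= 64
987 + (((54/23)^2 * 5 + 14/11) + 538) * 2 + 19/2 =24790899/11638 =2130.17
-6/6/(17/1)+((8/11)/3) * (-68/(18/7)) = -32665/5049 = -6.47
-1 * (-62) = 62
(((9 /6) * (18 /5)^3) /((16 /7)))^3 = 3587901148629 /125000000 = 28703.21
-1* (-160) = 160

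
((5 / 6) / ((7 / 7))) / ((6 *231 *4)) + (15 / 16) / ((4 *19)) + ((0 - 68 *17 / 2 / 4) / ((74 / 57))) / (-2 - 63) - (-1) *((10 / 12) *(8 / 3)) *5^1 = 78042601393 / 6079993920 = 12.84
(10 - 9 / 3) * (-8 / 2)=-28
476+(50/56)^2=476.80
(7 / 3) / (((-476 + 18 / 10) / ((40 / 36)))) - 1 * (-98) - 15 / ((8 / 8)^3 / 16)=-9090764 / 64017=-142.01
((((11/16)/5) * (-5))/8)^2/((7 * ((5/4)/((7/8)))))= 0.00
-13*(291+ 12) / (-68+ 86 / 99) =389961 / 6646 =58.68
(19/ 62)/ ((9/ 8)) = 76/ 279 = 0.27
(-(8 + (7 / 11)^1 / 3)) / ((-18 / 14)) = 1897 / 297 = 6.39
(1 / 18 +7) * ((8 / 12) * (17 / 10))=2159 / 270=8.00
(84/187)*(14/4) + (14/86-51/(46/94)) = -102.48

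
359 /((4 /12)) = 1077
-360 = -360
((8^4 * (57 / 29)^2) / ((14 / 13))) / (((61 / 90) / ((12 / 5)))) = 18684297216 / 359107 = 52029.89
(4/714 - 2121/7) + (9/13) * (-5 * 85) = -2771722/4641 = -597.23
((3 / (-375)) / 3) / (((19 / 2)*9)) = -2 / 64125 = -0.00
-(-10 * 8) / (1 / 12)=960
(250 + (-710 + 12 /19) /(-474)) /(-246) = -1132489 /1107738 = -1.02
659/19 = 34.68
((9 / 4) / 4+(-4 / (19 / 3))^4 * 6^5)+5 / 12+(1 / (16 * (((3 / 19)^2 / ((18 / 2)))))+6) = 3962232853 / 3127704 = 1266.82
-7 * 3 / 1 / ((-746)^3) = 21 / 415160936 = 0.00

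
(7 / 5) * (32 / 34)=112 / 85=1.32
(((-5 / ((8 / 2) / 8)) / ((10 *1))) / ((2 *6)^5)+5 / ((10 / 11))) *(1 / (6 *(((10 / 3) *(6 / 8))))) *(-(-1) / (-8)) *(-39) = 3558295 / 1990656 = 1.79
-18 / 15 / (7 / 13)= -78 / 35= -2.23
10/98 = 5/49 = 0.10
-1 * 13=-13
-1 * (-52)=52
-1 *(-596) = 596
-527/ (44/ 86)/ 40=-22661/ 880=-25.75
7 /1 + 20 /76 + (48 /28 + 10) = 2524 /133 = 18.98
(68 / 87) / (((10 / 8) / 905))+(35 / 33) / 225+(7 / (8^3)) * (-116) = 3110623309 / 5512320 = 564.30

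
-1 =-1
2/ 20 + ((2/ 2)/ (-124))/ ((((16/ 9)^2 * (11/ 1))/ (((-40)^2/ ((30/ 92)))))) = -14161/ 13640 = -1.04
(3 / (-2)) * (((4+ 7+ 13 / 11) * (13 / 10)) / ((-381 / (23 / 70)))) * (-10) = -20033 / 97790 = -0.20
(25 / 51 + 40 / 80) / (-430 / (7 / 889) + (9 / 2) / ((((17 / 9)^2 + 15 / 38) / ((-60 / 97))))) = -119494009 / 6590262182100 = -0.00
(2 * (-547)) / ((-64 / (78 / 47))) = 21333 / 752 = 28.37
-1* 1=-1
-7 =-7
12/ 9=4/ 3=1.33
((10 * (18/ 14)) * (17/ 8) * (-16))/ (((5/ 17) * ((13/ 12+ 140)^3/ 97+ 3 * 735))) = -6034176/ 126488131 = -0.05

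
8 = 8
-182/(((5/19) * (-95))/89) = 16198/25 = 647.92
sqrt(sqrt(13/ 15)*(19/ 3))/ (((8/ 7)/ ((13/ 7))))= 13*sqrt(19)*39^(1/ 4)*5^(3/ 4)/ 120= 3.95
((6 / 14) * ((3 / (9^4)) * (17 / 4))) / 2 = 17 / 40824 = 0.00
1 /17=0.06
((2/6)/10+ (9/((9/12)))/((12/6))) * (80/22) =724/33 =21.94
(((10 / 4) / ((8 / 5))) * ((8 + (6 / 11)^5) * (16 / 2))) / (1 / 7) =113416100 / 161051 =704.22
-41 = -41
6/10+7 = 38/5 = 7.60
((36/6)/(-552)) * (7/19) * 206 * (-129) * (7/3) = 217021/874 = 248.31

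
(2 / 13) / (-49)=-2 / 637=-0.00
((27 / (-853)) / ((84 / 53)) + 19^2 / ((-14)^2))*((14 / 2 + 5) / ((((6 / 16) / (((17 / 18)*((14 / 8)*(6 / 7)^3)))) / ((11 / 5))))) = 1367017872 / 10240265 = 133.49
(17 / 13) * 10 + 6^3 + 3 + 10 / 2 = 3082 / 13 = 237.08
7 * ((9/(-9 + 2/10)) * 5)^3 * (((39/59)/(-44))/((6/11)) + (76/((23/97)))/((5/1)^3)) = -2195699065875/924757504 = -2374.35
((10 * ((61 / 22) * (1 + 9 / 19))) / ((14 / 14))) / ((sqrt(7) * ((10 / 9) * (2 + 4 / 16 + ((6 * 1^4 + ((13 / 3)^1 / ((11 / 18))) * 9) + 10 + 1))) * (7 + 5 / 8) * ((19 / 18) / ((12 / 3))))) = 41472 * sqrt(7) / 1319455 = 0.08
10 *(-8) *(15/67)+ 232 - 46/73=1044030/4891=213.46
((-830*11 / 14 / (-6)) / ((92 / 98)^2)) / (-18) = -1565795 / 228528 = -6.85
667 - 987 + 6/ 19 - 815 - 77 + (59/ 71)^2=-115987763/ 95779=-1210.99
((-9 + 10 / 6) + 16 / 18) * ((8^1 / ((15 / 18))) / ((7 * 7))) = -928 / 735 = -1.26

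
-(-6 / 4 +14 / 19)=29 / 38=0.76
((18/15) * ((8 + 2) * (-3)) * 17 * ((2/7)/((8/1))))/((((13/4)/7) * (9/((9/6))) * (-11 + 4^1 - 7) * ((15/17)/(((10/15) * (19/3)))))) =10982/4095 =2.68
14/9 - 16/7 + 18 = 1088/63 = 17.27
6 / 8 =3 / 4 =0.75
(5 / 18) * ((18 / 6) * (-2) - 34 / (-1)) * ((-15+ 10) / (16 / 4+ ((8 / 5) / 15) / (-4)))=-9.79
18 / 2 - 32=-23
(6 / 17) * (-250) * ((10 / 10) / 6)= -250 / 17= -14.71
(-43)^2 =1849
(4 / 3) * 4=16 / 3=5.33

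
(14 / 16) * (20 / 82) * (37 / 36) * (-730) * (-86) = 20325025 / 1476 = 13770.34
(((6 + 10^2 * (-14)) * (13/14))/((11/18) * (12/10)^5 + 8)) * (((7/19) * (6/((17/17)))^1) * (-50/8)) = 2123671875/1130576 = 1878.40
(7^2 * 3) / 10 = 147 / 10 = 14.70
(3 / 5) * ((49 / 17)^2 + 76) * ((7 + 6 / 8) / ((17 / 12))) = 1359567 / 4913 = 276.73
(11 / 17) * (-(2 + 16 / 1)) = -198 / 17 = -11.65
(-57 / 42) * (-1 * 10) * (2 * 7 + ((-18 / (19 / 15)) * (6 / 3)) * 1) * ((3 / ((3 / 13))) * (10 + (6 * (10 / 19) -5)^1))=-2760550 / 133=-20756.02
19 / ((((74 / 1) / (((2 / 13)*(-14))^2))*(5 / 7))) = 52136 / 31265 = 1.67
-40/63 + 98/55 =3974/3465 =1.15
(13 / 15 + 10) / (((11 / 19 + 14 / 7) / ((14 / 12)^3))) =21679 / 3240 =6.69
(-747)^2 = 558009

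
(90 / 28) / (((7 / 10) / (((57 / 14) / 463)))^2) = 3655125 / 7205799566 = 0.00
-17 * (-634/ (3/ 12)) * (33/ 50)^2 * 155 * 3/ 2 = 545781753/ 125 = 4366254.02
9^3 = 729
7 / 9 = 0.78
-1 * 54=-54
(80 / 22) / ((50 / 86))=344 / 55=6.25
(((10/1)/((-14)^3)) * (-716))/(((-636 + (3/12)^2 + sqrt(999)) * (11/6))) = -2148000/957386059-4124160 * sqrt(111)/389656126013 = -0.00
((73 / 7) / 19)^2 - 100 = -99.70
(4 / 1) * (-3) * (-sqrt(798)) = 12 * sqrt(798) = 338.99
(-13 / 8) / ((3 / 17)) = -221 / 24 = -9.21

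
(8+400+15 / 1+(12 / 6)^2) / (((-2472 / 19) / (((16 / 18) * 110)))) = -892430 / 2781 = -320.90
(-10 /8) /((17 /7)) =-35 /68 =-0.51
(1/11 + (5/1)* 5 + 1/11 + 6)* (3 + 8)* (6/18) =114.33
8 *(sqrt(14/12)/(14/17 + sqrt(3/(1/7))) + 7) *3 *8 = -1088 *sqrt(42)/839 + 27744 *sqrt(2)/839 + 1344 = 1382.36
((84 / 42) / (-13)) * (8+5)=-2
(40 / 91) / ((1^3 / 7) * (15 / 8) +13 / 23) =7360 / 13949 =0.53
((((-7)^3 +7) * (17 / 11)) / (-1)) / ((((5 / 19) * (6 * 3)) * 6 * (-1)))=-9044 / 495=-18.27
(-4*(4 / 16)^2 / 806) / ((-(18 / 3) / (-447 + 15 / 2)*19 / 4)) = -293 / 61256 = -0.00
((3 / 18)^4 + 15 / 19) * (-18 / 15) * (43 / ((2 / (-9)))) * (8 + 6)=5857159 / 2280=2568.93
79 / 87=0.91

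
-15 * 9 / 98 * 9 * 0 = 0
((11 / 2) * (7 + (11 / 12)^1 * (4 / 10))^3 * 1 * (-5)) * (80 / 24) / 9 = -118732471 / 29160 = -4071.76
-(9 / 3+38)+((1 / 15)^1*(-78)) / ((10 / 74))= -79.48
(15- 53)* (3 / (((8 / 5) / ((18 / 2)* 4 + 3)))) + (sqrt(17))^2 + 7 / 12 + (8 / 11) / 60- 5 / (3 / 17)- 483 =-1079921 / 330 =-3272.49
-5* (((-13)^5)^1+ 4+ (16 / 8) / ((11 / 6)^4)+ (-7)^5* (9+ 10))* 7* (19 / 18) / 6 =3362038541575 / 790614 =4252439.93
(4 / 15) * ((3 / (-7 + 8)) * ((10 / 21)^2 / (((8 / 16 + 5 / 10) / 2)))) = 160 / 441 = 0.36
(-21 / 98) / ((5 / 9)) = -27 / 70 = -0.39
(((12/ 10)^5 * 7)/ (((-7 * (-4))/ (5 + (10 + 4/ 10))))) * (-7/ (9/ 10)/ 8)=-29106/ 3125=-9.31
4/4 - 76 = -75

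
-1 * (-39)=39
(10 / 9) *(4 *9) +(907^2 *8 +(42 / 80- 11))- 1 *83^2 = 262973301 / 40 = 6574332.52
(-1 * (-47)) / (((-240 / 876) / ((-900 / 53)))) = 154395 / 53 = 2913.11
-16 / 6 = -8 / 3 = -2.67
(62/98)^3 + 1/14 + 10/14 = 244459/235298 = 1.04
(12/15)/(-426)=-2/1065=-0.00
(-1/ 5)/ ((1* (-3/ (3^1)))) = 1/ 5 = 0.20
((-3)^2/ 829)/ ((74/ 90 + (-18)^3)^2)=18225/ 57081072225061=0.00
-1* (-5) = 5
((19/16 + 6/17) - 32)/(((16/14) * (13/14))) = -405965/14144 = -28.70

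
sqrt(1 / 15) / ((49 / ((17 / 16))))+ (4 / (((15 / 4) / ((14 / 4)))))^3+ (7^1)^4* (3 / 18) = 17* sqrt(15) / 11760+ 3052357 / 6750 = 452.21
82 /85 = 0.96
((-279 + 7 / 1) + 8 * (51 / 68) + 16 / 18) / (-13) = 2386 / 117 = 20.39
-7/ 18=-0.39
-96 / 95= -1.01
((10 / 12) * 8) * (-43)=-860 / 3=-286.67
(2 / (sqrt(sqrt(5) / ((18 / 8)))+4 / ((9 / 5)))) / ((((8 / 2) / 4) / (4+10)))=-7560*5^(1 / 4) / 1919 - 3402*5^(3 / 4) / 9595+2268*sqrt(5) / 1919+25200 / 1919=8.70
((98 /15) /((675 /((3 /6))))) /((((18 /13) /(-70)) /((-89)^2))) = -35319739 /18225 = -1937.98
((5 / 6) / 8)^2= 25 / 2304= 0.01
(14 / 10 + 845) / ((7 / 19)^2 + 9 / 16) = 1212.20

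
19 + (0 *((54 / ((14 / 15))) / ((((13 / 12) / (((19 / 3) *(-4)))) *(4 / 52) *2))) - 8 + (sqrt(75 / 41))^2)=526 / 41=12.83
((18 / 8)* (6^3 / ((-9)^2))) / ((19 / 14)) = 84 / 19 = 4.42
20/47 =0.43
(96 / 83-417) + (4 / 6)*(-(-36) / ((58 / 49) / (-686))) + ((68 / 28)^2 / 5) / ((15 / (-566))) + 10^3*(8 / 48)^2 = -380591305079 / 26537175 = -14341.82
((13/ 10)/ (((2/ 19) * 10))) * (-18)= -2223/ 100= -22.23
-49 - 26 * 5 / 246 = -6092 / 123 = -49.53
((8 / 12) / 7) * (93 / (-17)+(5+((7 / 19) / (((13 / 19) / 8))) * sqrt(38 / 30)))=-16 / 357+16 * sqrt(285) / 585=0.42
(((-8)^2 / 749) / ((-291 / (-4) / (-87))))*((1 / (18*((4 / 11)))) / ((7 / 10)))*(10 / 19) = -1020800 / 86965641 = -0.01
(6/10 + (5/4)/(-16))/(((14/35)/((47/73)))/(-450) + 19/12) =1766025/5353328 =0.33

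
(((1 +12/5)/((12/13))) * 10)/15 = 221/90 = 2.46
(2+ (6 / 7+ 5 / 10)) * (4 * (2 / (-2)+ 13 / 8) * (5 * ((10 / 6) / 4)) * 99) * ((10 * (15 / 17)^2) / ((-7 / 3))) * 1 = -654328125 / 113288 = -5775.79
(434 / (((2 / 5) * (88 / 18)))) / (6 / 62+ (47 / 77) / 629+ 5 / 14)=148094905 / 303546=487.88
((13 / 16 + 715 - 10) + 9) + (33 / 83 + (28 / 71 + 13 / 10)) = 716.90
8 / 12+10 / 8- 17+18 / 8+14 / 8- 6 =-205 / 12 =-17.08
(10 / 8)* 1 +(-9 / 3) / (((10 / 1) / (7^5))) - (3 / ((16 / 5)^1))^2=-5041.73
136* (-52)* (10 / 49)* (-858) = 60677760 / 49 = 1238321.63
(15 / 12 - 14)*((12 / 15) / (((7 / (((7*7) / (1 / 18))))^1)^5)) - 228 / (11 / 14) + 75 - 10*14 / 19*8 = -338508195865249 / 1045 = -323931287909.33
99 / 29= 3.41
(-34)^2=1156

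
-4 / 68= -1 / 17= -0.06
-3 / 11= -0.27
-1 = -1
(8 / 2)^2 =16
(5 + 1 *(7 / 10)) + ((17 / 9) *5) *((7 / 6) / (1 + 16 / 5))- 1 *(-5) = 5396 / 405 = 13.32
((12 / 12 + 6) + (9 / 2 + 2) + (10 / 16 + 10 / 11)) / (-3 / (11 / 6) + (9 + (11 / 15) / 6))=59535 / 29644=2.01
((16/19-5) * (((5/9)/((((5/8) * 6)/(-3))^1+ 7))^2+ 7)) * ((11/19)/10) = -260998067/154684890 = -1.69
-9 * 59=-531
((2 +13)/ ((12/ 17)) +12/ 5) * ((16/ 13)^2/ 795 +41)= 2605667603/ 2687100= 969.70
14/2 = 7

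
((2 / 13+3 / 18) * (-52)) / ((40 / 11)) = -55 / 12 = -4.58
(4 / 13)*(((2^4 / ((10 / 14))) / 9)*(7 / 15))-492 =-4314164 / 8775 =-491.64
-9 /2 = -4.50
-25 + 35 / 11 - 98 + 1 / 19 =-25031 / 209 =-119.77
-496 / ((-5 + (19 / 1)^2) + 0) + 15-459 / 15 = -7562 / 445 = -16.99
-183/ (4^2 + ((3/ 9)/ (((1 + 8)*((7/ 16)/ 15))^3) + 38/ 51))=-86432913/ 16612894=-5.20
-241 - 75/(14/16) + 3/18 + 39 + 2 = -11993/42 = -285.55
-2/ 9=-0.22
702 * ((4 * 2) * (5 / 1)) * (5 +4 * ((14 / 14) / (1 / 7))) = 926640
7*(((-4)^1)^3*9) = -4032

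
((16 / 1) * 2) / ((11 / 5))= 160 / 11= 14.55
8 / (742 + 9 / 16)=128 / 11881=0.01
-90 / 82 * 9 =-9.88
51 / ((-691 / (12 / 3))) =-204 / 691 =-0.30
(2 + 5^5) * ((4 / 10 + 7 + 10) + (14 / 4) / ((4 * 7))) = 2192027 / 40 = 54800.68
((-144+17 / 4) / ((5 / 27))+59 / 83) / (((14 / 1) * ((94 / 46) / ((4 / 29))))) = -28785397 / 7919030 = -3.63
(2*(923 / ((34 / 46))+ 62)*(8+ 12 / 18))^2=1342622768656 / 2601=516194836.08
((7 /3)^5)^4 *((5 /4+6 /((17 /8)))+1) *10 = 45880553121126900575 /39516889878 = 1161036540.65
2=2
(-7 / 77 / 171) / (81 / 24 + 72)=-8 / 1134243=-0.00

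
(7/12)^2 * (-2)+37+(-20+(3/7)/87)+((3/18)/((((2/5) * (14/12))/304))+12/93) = 56648251/453096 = 125.02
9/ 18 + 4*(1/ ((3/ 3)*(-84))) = 19/ 42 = 0.45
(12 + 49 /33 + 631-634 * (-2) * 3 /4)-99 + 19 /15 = 247129 /165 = 1497.75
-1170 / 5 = -234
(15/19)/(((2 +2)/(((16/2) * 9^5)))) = 1771470/19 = 93235.26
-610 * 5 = -3050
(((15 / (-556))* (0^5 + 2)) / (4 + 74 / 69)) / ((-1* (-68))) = -207 / 1323280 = -0.00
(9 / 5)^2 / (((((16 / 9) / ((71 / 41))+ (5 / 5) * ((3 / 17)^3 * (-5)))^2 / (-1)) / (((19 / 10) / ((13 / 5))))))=-15168193643627811 / 6395125604119850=-2.37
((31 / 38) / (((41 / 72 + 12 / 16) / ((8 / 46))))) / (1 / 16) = 71424 / 41515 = 1.72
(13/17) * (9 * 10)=68.82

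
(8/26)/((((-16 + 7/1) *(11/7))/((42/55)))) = -0.02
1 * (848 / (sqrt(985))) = 848 * sqrt(985) / 985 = 27.02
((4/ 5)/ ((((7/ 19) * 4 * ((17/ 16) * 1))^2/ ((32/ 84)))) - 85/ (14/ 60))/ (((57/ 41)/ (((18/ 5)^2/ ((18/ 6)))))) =-266404921656/ 235426625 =-1131.58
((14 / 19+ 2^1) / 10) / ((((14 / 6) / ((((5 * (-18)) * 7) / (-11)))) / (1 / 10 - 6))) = -41418 / 1045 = -39.63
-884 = -884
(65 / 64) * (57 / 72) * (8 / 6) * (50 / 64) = 30875 / 36864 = 0.84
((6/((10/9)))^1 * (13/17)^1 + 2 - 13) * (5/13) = -584/221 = -2.64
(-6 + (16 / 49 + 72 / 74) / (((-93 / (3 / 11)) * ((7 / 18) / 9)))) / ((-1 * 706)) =424959 / 49279153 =0.01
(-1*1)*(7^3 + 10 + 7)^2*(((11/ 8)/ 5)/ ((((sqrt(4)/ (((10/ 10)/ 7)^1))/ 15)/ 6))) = -1603800/ 7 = -229114.29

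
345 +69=414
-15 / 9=-5 / 3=-1.67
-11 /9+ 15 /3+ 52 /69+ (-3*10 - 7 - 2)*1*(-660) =5329118 /207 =25744.53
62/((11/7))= 434/11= 39.45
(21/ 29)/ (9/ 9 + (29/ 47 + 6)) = 0.10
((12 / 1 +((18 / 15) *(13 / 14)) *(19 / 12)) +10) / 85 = 3327 / 11900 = 0.28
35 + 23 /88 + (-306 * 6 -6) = -158993 /88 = -1806.74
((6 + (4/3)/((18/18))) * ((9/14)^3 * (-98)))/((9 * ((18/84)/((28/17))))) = -2772/17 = -163.06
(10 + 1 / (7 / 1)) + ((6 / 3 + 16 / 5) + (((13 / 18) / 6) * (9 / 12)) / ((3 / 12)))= 19787 / 1260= 15.70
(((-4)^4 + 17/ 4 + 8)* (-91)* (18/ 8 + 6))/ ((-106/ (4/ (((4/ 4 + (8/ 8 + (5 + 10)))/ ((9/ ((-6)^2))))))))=3222219/ 28832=111.76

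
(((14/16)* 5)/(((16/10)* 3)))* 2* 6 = 175/16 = 10.94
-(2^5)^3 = -32768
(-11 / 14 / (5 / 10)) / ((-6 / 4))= 22 / 21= 1.05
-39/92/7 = -0.06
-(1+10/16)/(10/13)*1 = -169/80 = -2.11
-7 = -7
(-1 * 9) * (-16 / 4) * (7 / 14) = 18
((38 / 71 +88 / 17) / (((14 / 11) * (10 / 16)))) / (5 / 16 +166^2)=539264 / 2069540305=0.00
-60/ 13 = -4.62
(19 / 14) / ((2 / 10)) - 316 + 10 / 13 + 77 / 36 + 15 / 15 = -1000183 / 3276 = -305.31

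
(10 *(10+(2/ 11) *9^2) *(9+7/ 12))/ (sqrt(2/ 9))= 39100 *sqrt(2)/ 11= 5026.89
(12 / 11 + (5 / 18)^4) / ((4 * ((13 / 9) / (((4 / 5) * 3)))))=1266587 / 2779920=0.46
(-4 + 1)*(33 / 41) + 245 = 9946 / 41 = 242.59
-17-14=-31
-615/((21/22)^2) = -99220/147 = -674.97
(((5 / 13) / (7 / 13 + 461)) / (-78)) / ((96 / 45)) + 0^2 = -0.00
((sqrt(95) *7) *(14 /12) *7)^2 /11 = 11176655 /396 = 28223.88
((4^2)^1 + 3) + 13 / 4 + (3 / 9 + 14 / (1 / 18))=3295 / 12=274.58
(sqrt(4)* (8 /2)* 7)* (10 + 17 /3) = 2632 /3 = 877.33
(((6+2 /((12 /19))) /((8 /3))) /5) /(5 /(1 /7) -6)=11 /464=0.02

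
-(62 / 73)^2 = -3844 / 5329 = -0.72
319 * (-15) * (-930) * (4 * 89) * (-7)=-11089524600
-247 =-247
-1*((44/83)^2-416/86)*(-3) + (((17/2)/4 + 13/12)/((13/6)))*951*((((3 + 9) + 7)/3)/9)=135486563761/138634236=977.30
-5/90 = -1/18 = -0.06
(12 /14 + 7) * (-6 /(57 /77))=-1210 /19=-63.68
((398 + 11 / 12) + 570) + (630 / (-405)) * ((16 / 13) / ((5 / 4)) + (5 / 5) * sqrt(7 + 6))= 2263681 / 2340 -14 * sqrt(13) / 9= 961.78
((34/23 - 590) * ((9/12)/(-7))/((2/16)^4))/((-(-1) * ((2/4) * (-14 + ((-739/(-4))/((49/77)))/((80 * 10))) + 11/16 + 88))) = 266128588800/84357767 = 3154.76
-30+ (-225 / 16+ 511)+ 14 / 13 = 97347 / 208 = 468.01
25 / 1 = 25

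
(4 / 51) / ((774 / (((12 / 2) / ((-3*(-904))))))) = 1 / 4460562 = 0.00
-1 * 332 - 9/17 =-5653/17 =-332.53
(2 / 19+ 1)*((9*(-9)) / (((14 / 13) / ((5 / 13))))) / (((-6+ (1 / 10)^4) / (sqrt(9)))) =15.99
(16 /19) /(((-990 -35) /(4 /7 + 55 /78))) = -0.00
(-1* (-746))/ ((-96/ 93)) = -11563/ 16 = -722.69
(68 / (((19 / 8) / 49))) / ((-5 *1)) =-26656 / 95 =-280.59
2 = 2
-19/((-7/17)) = 323/7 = 46.14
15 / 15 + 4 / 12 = 4 / 3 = 1.33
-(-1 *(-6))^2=-36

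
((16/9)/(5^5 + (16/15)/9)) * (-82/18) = -3280/1265673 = -0.00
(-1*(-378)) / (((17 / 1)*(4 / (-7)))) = -1323 / 34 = -38.91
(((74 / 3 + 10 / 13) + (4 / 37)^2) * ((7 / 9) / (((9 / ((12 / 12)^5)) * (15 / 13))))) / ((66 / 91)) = 432737032 / 164670165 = 2.63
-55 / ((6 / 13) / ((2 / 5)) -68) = 65 / 79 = 0.82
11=11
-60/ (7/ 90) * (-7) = 5400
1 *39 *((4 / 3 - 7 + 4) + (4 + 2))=169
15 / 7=2.14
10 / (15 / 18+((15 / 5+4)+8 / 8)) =60 / 53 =1.13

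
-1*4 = -4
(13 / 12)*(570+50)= 2015 / 3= 671.67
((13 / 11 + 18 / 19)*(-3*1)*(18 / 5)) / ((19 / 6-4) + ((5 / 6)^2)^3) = 224228736 / 4860295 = 46.13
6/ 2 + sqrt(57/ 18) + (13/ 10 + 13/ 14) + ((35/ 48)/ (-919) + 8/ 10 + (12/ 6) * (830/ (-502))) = sqrt(114)/ 6 + 1054454557/ 387523920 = 4.50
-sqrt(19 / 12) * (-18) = 3 * sqrt(57) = 22.65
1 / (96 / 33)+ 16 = 523 / 32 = 16.34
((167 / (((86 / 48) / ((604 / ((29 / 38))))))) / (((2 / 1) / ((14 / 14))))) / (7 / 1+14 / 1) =15331936 / 8729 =1756.44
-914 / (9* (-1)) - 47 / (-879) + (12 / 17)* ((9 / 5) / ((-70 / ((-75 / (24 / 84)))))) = 4768628 / 44829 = 106.37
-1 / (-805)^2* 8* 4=-32 / 648025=-0.00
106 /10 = 53 /5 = 10.60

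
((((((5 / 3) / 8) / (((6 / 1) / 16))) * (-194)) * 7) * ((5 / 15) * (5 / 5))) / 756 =-485 / 1458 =-0.33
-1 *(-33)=33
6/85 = 0.07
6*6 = 36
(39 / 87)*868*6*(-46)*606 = -1887316704 / 29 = -65079886.34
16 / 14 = 8 / 7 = 1.14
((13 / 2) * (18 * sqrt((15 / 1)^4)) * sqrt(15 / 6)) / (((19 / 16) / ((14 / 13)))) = 226800 * sqrt(10) / 19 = 37747.61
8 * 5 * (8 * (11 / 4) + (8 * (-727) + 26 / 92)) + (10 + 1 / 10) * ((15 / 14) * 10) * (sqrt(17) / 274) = -231747.07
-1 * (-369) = 369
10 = 10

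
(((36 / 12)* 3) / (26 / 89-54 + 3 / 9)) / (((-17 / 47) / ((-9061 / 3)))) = -20065851 / 14251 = -1408.03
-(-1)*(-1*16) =-16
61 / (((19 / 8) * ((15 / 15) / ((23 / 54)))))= 10.94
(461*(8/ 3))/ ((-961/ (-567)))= 697032/ 961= 725.32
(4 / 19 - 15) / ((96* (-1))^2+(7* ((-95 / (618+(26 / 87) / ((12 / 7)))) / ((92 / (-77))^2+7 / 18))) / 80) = -70311244944740 / 43814129342580693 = -0.00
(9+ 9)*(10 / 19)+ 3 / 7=1317 / 133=9.90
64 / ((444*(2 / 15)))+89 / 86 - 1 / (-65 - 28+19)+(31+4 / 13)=691581 / 20683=33.44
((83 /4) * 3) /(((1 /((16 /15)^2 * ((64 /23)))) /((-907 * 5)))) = -893770.94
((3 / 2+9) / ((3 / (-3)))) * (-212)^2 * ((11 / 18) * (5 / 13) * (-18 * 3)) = 77865480 / 13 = 5989652.31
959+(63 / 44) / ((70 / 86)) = 211367 / 220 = 960.76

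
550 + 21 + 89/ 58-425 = 8557/ 58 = 147.53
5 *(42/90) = 7/3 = 2.33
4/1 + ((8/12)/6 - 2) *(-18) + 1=39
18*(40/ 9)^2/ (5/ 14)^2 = 2787.56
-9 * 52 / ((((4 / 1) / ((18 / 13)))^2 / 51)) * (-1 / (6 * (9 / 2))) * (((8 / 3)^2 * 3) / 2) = 14688 / 13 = 1129.85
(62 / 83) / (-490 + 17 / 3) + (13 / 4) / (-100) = -1642187 / 48239600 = -0.03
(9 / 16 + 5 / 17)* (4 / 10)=233 / 680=0.34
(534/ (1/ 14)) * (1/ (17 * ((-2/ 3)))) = -11214/ 17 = -659.65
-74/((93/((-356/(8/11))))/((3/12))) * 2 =36223/186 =194.75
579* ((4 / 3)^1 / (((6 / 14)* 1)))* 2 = 10808 / 3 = 3602.67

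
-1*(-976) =976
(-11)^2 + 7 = 128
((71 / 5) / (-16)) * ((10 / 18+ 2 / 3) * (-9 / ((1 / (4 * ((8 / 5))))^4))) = 51183616 / 3125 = 16378.76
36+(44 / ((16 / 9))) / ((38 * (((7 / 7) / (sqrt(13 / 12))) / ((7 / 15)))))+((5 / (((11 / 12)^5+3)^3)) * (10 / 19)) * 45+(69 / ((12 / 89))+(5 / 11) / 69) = 77 * sqrt(39) / 1520+23723638866500615263167493 / 43118410688495434135932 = 550.51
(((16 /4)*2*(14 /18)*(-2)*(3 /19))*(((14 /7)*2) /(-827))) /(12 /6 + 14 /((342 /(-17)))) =1344 /184421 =0.01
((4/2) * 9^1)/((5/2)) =36/5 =7.20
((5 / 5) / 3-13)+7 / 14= -73 / 6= -12.17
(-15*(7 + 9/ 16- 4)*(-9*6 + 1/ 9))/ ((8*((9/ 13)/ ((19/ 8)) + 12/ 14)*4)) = 79663675/ 1016832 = 78.34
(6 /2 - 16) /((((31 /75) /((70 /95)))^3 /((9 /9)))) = -15049125000 /204336469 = -73.65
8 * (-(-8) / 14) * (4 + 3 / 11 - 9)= -1664 / 77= -21.61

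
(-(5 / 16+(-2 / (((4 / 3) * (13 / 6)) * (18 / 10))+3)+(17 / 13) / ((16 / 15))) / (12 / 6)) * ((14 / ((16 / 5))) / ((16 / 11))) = -10395 / 1664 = -6.25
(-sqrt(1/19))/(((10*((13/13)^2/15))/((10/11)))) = -15*sqrt(19)/209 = -0.31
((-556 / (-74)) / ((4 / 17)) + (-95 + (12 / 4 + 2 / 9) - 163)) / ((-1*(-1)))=-222.85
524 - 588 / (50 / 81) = -10714 / 25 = -428.56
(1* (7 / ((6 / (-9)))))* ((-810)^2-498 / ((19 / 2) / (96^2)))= -34511022 / 19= -1816369.58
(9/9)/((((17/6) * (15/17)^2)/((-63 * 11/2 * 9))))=-35343/25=-1413.72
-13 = -13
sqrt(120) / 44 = sqrt(30) / 22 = 0.25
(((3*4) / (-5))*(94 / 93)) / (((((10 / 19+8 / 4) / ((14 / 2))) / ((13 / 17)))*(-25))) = 81263 / 395250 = 0.21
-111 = -111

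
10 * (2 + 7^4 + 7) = 24100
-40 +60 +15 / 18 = 125 / 6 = 20.83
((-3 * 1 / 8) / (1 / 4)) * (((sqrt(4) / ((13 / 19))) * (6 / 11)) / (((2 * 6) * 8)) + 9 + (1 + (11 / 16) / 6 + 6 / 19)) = -2724907 / 173888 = -15.67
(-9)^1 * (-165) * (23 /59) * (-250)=-8538750 /59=-144724.58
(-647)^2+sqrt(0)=418609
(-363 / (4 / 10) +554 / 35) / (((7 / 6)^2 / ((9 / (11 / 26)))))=-262900404 / 18865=-13935.88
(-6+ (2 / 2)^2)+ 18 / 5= -7 / 5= -1.40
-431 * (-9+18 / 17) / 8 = 58185 / 136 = 427.83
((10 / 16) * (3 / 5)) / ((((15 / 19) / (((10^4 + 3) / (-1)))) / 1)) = -190057 / 40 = -4751.42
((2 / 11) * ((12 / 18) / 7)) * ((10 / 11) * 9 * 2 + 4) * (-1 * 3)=-128 / 121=-1.06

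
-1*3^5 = -243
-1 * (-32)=32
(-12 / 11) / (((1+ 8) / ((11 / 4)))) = -1 / 3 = -0.33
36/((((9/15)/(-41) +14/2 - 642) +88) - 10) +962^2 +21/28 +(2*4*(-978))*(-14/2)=111928526117/114188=980212.69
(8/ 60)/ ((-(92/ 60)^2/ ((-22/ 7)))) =660/ 3703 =0.18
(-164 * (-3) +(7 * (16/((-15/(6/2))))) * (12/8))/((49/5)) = 2292/49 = 46.78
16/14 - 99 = -685/7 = -97.86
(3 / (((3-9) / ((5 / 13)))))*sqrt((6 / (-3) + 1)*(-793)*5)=-5*sqrt(3965) / 26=-12.11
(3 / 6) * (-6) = -3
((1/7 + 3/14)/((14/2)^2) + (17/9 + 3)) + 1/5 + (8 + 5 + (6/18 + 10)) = 877619/30870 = 28.43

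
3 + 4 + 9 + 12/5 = 92/5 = 18.40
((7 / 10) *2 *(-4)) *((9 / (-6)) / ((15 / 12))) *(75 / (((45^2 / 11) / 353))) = 217448 / 225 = 966.44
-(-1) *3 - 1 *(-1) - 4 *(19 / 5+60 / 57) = -1464 / 95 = -15.41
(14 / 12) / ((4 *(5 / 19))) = 133 / 120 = 1.11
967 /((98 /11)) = 10637 /98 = 108.54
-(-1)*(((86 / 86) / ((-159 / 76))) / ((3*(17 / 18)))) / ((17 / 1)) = -0.01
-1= -1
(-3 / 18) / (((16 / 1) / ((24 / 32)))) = -0.01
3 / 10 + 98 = 983 / 10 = 98.30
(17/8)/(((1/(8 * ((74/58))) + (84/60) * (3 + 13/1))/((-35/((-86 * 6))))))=110075/17181252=0.01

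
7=7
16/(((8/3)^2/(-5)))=-45/4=-11.25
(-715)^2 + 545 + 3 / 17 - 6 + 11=8700178 / 17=511775.18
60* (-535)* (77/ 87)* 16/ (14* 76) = -235400/ 551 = -427.22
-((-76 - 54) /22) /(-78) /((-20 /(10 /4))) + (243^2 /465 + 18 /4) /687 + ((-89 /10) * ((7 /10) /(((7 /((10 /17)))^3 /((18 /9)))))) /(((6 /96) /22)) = -10836345807109 /4511738782320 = -2.40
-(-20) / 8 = 5 / 2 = 2.50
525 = 525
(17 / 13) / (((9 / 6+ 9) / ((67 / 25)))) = 2278 / 6825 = 0.33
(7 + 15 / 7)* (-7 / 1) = -64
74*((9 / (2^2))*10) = 1665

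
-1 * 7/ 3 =-7/ 3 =-2.33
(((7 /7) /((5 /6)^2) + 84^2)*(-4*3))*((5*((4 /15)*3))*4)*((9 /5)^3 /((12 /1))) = -2057949504 /3125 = -658543.84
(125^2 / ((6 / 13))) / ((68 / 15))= 1015625 / 136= 7467.83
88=88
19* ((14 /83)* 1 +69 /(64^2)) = 3.52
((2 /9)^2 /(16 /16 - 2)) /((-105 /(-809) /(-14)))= 6472 /1215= 5.33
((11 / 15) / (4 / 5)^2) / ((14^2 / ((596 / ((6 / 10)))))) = 40975 / 7056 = 5.81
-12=-12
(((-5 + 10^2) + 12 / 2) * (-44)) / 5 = -4444 / 5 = -888.80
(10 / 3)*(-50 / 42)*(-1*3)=250 / 21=11.90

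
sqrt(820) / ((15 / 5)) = 2*sqrt(205) / 3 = 9.55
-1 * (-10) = 10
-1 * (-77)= 77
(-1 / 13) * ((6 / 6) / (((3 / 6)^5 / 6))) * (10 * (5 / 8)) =-1200 / 13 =-92.31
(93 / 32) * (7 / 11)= 651 / 352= 1.85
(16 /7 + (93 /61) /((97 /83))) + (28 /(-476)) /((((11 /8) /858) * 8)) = -702697 /704123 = -1.00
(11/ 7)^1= 1.57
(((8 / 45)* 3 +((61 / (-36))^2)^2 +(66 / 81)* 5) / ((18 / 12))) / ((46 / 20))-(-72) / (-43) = 2554587911 / 1245855168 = 2.05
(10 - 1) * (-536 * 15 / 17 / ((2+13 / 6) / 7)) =-607824 / 85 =-7150.87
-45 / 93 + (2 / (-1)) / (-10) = -44 / 155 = -0.28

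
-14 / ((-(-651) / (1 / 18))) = -1 / 837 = -0.00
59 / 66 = 0.89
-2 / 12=-1 / 6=-0.17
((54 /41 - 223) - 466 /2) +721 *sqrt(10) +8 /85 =-1584242 /3485 +721 *sqrt(10) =1825.41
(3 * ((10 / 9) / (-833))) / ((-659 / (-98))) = -20 / 33609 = -0.00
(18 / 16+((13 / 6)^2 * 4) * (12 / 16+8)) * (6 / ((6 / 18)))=11911 / 4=2977.75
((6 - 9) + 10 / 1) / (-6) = -7 / 6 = -1.17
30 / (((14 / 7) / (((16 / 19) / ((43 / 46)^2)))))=507840 / 35131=14.46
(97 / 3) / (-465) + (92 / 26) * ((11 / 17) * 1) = 684433 / 308295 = 2.22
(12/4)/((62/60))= 90/31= 2.90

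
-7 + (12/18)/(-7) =-149/21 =-7.10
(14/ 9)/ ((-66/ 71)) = -497/ 297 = -1.67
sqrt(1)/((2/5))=5/2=2.50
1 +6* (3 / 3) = 7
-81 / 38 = -2.13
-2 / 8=-1 / 4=-0.25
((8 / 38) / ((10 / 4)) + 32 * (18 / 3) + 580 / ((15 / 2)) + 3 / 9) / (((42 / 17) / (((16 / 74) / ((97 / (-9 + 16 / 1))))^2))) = 0.03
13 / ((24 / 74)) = 40.08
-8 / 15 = -0.53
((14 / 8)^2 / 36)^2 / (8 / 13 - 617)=-31213 / 2658521088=-0.00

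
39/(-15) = -13/5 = -2.60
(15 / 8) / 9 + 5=125 / 24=5.21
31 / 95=0.33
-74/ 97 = -0.76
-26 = -26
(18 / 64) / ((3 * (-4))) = -3 / 128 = -0.02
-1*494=-494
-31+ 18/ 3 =-25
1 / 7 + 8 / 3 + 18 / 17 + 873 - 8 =310186 / 357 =868.87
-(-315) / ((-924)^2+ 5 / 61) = 19215 / 52080341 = 0.00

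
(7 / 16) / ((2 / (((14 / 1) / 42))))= 7 / 96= 0.07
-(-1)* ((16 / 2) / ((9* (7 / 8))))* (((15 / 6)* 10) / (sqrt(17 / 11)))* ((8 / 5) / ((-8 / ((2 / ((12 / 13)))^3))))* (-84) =351520* sqrt(187) / 1377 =3490.90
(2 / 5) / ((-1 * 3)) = -2 / 15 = -0.13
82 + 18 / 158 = 6487 / 79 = 82.11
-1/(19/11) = -11/19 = -0.58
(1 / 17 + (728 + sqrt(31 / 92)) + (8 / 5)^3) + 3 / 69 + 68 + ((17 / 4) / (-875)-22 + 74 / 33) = sqrt(713) / 46 + 35244874057 / 45160500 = 781.02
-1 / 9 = -0.11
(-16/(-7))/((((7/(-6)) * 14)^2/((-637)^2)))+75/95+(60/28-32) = 458518/133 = 3447.50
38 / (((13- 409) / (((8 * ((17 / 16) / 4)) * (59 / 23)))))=-19057 / 36432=-0.52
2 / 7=0.29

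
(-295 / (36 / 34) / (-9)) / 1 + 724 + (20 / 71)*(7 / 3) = 8691073 / 11502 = 755.61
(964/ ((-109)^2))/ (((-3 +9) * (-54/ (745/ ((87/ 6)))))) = -359090/ 27908469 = -0.01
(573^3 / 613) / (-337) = -910.70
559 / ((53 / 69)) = 38571 / 53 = 727.75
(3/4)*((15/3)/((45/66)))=11/2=5.50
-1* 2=-2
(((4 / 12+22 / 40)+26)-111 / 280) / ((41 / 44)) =244739 / 8610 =28.42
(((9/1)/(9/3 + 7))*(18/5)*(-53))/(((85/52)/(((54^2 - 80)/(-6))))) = 105516216/2125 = 49654.69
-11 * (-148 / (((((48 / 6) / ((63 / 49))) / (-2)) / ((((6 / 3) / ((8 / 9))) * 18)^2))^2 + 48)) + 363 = 16607555240331 / 41841415948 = 396.92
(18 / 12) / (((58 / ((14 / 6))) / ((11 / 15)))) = 77 / 1740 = 0.04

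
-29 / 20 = -1.45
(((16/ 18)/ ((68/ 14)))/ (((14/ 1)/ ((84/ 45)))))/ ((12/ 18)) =28/ 765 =0.04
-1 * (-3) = 3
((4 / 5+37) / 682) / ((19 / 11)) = 189 / 5890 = 0.03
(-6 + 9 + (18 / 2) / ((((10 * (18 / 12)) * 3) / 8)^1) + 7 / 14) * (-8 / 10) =-102 / 25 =-4.08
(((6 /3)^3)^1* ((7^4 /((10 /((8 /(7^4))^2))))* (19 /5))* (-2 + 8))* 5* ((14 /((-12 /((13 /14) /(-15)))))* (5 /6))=15808 /108045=0.15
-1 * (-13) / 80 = 13 / 80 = 0.16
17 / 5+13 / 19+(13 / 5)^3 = 51443 / 2375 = 21.66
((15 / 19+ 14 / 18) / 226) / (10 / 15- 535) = -134 / 10324923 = -0.00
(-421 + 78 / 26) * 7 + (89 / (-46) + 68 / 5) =-670297 / 230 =-2914.33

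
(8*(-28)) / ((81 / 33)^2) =-27104 / 729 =-37.18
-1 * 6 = -6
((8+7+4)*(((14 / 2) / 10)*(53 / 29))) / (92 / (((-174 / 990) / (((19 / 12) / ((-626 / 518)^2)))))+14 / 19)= -1874440877 / 43705384930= -0.04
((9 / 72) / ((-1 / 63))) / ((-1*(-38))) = -63 / 304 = -0.21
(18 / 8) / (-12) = -3 / 16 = -0.19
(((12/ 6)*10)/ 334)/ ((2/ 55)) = 275/ 167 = 1.65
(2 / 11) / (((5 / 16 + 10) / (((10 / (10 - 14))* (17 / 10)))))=-136 / 1815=-0.07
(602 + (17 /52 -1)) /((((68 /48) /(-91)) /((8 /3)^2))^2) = 108780765184 /867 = 125468010.59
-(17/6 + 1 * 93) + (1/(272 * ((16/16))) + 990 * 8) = 6384523/816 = 7824.17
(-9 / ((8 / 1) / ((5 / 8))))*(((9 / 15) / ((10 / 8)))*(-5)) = 27 / 16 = 1.69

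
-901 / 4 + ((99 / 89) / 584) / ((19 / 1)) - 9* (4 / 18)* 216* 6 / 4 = -862372699 / 987544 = -873.25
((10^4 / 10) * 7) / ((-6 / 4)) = -14000 / 3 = -4666.67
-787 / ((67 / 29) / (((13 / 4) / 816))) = -296699 / 218688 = -1.36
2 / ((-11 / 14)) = -28 / 11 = -2.55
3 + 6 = 9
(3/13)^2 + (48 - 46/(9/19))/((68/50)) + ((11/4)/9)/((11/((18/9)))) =-36.00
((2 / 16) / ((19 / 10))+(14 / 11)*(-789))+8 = -832753 / 836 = -996.12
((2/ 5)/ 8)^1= 1/ 20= 0.05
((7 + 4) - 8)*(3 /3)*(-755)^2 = 1710075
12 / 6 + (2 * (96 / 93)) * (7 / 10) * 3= 982 / 155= 6.34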